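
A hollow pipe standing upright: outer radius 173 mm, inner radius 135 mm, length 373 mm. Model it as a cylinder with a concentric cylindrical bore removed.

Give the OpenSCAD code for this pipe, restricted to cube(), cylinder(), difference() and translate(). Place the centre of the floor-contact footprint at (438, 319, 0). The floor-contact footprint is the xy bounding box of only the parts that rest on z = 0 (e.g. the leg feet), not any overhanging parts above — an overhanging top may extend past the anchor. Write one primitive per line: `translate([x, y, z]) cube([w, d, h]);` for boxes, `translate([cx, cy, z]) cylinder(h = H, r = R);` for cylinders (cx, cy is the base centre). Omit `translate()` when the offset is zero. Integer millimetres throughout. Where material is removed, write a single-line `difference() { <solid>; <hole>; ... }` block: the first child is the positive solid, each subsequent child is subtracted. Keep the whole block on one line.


difference() { translate([438, 319, 0]) cylinder(h = 373, r = 173); translate([438, 319, 0]) cylinder(h = 373, r = 135); }


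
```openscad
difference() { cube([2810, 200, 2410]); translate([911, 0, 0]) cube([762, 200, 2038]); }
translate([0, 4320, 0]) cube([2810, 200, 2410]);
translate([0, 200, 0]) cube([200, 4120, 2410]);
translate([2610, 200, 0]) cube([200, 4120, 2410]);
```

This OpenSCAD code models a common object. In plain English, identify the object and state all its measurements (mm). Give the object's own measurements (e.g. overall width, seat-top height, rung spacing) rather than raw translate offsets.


A single room: four walls, each 2410 mm tall and 200 mm thick, enclosing an outside footprint 2810×4520 mm (x × y), no floor or roof. The front and back walls (−y and +y sides) run the full x-width; the side walls fit between their inner faces. A door opening 762 mm wide and 2038 mm tall is cut through the front wall from the floor up, its −x edge 911 mm from the wall's −x end.


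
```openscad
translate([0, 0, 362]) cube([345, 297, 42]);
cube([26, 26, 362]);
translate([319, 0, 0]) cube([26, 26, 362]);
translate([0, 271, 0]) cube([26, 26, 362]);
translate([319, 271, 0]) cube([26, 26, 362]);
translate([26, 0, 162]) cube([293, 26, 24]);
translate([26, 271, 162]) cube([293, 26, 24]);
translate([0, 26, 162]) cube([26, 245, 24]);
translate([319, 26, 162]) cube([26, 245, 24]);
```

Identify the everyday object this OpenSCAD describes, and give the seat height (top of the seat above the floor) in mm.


A stool. The seat height is 404 mm.

A 345×297×42 slab at z = 362 on four corner posts — a stool. The seat top is 362 + 42 = 404 mm.


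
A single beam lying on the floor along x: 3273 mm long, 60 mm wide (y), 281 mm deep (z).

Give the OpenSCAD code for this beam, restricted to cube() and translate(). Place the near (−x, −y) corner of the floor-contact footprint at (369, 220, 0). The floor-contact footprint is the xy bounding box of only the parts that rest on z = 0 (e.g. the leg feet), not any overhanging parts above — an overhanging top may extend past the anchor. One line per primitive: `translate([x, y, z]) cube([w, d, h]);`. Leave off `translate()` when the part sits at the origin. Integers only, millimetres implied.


translate([369, 220, 0]) cube([3273, 60, 281]);


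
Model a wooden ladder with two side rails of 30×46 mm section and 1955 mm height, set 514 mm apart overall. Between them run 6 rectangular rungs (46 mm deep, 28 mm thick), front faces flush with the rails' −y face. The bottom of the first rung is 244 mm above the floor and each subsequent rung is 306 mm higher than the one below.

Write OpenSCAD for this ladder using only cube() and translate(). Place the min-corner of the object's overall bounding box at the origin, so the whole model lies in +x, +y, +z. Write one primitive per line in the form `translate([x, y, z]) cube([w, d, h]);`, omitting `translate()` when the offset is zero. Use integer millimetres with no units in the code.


cube([30, 46, 1955]);
translate([484, 0, 0]) cube([30, 46, 1955]);
translate([30, 0, 244]) cube([454, 46, 28]);
translate([30, 0, 550]) cube([454, 46, 28]);
translate([30, 0, 856]) cube([454, 46, 28]);
translate([30, 0, 1162]) cube([454, 46, 28]);
translate([30, 0, 1468]) cube([454, 46, 28]);
translate([30, 0, 1774]) cube([454, 46, 28]);


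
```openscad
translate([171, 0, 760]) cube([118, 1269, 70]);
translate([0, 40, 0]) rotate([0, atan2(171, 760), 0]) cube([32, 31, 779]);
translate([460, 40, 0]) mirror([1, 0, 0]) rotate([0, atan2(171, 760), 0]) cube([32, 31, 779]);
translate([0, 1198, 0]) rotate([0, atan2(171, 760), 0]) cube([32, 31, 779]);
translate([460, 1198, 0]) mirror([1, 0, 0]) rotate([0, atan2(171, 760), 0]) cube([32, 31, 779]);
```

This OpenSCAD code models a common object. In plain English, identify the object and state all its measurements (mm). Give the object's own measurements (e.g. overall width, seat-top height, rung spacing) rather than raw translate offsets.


A sawhorse. A 118×1269×70 mm beam (x, y, z) sits on two A-frame leg pairs. Each pair is two raked legs of 32×31 mm section (31 mm along y) splaying symmetrically in x. Each leg rises 760 mm vertically over 171 mm of horizontal reach and is 779 mm long along its own axis. Every leg's outer bottom edge rests on the floor and its outer top edge meets a bottom edge of the beam — the left legs (tilting toward +x) meet the beam's −x bottom edge, the right legs (their mirror images, tilting toward −x) meet its +x bottom edge — so the leg tops tuck under the beam, the beam's underside is 760 mm above the floor, and the feet are 460 mm apart outside-to-outside with the beam centred between them. The two leg pairs are set in 40 mm from either end of the beam.


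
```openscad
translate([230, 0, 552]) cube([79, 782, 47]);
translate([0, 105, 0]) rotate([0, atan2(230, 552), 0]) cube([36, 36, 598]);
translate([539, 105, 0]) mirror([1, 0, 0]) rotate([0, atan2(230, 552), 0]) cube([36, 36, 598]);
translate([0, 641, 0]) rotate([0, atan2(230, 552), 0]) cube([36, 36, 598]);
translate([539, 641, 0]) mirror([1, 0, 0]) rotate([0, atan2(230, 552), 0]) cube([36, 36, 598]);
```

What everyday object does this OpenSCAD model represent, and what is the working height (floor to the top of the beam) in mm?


A sawhorse. The overall height is 599 mm.

A beam across two mirrored pairs of raked legs — a sawhorse. The beam's underside is at z = 552 (matching the legs' vertical rise in atan2(230, 552)) and the beam is 47 mm tall, so its top is at 552 + 47 = 599 mm. The raked legs top out at the beam's underside, so that is the highest point.


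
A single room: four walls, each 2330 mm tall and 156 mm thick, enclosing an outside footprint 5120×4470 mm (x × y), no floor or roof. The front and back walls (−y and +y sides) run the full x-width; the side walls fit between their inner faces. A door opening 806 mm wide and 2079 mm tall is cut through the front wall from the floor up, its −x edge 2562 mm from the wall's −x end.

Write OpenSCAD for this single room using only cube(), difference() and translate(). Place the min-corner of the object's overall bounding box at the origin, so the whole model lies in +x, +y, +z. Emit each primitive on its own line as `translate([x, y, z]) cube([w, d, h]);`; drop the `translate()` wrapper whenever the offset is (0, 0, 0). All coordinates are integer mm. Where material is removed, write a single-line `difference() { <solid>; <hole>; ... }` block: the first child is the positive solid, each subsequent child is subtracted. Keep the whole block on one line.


difference() { cube([5120, 156, 2330]); translate([2562, 0, 0]) cube([806, 156, 2079]); }
translate([0, 4314, 0]) cube([5120, 156, 2330]);
translate([0, 156, 0]) cube([156, 4158, 2330]);
translate([4964, 156, 0]) cube([156, 4158, 2330]);


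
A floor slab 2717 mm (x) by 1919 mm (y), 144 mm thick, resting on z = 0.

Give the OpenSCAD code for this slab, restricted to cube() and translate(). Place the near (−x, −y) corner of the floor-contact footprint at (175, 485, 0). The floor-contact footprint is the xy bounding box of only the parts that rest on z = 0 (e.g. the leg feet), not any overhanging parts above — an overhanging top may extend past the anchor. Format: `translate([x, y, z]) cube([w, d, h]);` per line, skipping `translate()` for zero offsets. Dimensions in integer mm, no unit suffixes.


translate([175, 485, 0]) cube([2717, 1919, 144]);


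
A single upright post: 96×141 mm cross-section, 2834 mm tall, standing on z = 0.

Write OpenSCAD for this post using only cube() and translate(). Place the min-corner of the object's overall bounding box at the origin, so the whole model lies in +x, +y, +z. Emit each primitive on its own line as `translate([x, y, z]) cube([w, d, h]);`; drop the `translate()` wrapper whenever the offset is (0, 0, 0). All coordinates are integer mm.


cube([96, 141, 2834]);


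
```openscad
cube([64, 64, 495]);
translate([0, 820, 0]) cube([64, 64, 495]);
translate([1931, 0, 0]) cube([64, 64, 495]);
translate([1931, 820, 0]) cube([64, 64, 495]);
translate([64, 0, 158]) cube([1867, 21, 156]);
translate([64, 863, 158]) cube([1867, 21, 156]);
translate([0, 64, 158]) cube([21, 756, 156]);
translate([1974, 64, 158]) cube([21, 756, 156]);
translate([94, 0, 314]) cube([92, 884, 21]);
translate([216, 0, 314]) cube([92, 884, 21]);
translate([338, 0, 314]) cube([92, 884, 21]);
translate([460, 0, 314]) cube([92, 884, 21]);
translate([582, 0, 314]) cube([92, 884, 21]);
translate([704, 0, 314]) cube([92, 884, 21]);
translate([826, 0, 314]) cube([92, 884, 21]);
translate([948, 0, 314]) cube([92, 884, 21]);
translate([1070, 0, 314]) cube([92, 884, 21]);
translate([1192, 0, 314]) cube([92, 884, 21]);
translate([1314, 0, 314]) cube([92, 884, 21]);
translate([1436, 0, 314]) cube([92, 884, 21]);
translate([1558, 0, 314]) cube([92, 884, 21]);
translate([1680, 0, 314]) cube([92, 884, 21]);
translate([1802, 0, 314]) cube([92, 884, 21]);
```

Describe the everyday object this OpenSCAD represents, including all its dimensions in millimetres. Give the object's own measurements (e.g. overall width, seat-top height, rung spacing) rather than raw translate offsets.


A bed frame 1995 mm long (x) by 884 mm wide (y). Four 64×64 mm corner posts, 495 mm tall, at the corners of the footprint. Four rails of 21 mm thickness and 156 mm height run between adjacent posts with their undersides at z = 158 mm, their outer faces flush with the outside of the frame (the two x-running rails run between the posts' inner faces; the two y-running rails run between the posts' inner faces). 15 slats, each 92 mm wide (x) and 21 mm thick, lie across the top of the two x-running rails, running the full 884 mm width of the frame in y; along x they sit between the end posts with a 30 mm gap after the −x posts and between neighbouring slats, leaving 37 mm before the +x posts.


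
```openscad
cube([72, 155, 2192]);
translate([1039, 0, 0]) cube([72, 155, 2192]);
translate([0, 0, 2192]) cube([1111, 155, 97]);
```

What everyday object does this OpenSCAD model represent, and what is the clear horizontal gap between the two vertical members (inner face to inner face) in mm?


A door frame. The clear opening width is 967 mm.

Two 2192 mm tall posts with a header on top — a door frame. The left jamb is 72 mm wide at x = 0; the right jamb starts at x = 1039. The clear opening is 1039 − 72 = 967 mm.


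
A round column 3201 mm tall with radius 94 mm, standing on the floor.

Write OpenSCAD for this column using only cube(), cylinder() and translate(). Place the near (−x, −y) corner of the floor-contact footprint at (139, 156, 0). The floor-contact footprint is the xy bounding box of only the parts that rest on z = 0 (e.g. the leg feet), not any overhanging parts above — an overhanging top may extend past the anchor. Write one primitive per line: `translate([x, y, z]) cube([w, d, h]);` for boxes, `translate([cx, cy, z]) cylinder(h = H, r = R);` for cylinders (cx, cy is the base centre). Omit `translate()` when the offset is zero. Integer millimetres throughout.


translate([233, 250, 0]) cylinder(h = 3201, r = 94);


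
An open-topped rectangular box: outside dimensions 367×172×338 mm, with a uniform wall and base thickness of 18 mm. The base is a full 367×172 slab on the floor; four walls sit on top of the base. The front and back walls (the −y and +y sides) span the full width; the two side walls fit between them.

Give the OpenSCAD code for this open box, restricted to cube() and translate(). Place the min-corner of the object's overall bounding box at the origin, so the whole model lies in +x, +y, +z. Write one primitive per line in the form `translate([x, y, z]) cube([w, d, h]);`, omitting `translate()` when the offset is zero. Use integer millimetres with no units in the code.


cube([367, 172, 18]);
translate([0, 0, 18]) cube([367, 18, 320]);
translate([0, 154, 18]) cube([367, 18, 320]);
translate([0, 18, 18]) cube([18, 136, 320]);
translate([349, 18, 18]) cube([18, 136, 320]);


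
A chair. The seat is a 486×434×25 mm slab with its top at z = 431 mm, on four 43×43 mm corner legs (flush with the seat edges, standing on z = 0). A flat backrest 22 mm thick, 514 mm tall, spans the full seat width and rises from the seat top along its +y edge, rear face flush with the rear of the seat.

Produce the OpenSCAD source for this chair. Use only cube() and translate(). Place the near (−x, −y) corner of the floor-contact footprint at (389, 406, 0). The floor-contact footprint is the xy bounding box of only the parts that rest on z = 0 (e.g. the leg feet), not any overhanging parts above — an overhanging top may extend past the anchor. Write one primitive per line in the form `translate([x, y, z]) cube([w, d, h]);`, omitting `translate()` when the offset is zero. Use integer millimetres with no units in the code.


translate([389, 406, 406]) cube([486, 434, 25]);
translate([389, 406, 0]) cube([43, 43, 406]);
translate([832, 406, 0]) cube([43, 43, 406]);
translate([389, 797, 0]) cube([43, 43, 406]);
translate([832, 797, 0]) cube([43, 43, 406]);
translate([389, 818, 431]) cube([486, 22, 514]);


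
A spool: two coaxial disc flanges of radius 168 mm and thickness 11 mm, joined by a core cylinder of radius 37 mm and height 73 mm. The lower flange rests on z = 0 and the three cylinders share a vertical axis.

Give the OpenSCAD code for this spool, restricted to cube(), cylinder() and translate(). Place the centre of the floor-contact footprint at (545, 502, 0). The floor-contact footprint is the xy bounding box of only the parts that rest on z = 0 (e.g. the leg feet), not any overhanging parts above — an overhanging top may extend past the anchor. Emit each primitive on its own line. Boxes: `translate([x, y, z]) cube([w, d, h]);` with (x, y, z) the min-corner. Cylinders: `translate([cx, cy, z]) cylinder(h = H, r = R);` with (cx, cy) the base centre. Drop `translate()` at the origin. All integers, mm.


translate([545, 502, 0]) cylinder(h = 11, r = 168);
translate([545, 502, 11]) cylinder(h = 73, r = 37);
translate([545, 502, 84]) cylinder(h = 11, r = 168);


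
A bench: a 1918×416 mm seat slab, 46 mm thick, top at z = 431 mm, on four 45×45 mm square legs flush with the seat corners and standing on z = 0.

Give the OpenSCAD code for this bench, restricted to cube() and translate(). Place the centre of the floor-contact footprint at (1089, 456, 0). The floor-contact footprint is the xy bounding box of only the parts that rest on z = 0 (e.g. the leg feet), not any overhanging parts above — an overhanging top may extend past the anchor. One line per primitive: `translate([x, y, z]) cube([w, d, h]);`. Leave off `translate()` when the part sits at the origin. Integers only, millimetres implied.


translate([130, 248, 385]) cube([1918, 416, 46]);
translate([130, 248, 0]) cube([45, 45, 385]);
translate([130, 619, 0]) cube([45, 45, 385]);
translate([2003, 248, 0]) cube([45, 45, 385]);
translate([2003, 619, 0]) cube([45, 45, 385]);


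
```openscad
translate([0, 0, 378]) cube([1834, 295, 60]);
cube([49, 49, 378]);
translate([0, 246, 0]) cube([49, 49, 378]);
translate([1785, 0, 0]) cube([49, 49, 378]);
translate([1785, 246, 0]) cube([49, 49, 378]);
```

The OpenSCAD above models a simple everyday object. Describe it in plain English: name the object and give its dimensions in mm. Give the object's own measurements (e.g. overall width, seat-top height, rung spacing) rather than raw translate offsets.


A long wooden bench with a 1834 mm (x) × 295 mm (y) seat, 60 mm thick, its top surface 438 mm above the floor. Four 49 mm square legs at the seat corners, flush with the edges, run from z = 0 to the seat underside.


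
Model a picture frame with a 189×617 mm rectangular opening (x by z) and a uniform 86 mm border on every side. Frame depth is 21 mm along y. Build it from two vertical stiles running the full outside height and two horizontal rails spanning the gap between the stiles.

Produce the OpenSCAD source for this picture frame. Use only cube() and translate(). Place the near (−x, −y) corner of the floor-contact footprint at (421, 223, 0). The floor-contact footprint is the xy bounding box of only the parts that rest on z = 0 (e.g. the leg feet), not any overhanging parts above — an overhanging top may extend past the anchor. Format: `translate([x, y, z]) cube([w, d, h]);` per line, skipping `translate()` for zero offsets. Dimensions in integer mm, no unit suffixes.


translate([421, 223, 0]) cube([86, 21, 789]);
translate([696, 223, 0]) cube([86, 21, 789]);
translate([507, 223, 0]) cube([189, 21, 86]);
translate([507, 223, 703]) cube([189, 21, 86]);


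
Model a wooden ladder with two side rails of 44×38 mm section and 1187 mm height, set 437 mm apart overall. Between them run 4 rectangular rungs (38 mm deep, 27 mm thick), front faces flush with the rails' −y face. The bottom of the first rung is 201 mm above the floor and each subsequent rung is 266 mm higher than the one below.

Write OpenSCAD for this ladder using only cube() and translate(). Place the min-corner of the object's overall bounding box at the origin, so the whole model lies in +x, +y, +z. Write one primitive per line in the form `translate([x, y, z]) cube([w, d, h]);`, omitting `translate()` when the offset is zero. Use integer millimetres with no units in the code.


cube([44, 38, 1187]);
translate([393, 0, 0]) cube([44, 38, 1187]);
translate([44, 0, 201]) cube([349, 38, 27]);
translate([44, 0, 467]) cube([349, 38, 27]);
translate([44, 0, 733]) cube([349, 38, 27]);
translate([44, 0, 999]) cube([349, 38, 27]);


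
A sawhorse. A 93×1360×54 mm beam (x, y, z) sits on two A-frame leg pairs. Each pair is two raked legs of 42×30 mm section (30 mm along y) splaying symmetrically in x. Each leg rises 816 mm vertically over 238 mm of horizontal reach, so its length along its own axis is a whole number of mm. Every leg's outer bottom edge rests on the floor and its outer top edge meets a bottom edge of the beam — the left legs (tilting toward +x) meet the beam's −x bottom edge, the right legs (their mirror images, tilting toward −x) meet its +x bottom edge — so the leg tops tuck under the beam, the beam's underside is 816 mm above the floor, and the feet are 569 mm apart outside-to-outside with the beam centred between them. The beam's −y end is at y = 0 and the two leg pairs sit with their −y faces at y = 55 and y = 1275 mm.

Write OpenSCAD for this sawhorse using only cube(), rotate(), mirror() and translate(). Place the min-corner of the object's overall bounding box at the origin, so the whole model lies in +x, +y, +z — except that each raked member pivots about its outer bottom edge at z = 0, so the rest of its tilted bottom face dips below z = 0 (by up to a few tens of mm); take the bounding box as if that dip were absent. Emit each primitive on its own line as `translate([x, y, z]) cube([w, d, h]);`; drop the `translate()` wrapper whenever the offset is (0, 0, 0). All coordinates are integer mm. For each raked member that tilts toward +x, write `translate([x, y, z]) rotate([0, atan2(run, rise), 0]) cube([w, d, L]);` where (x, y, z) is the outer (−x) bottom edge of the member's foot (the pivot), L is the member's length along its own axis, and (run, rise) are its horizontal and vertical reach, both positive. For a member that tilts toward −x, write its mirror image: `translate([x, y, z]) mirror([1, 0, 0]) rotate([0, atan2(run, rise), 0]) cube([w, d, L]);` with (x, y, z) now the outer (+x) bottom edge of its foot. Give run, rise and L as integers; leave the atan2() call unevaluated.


translate([238, 0, 816]) cube([93, 1360, 54]);
translate([0, 55, 0]) rotate([0, atan2(238, 816), 0]) cube([42, 30, 850]);
translate([569, 55, 0]) mirror([1, 0, 0]) rotate([0, atan2(238, 816), 0]) cube([42, 30, 850]);
translate([0, 1275, 0]) rotate([0, atan2(238, 816), 0]) cube([42, 30, 850]);
translate([569, 1275, 0]) mirror([1, 0, 0]) rotate([0, atan2(238, 816), 0]) cube([42, 30, 850]);


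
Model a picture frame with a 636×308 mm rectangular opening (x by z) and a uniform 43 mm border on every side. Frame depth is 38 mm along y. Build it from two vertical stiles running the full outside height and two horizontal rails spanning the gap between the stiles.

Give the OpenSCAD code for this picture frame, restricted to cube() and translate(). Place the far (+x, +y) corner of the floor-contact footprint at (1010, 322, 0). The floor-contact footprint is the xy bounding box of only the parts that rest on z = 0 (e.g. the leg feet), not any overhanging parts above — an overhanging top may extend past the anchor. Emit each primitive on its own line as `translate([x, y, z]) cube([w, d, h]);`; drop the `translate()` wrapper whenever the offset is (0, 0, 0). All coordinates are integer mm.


translate([288, 284, 0]) cube([43, 38, 394]);
translate([967, 284, 0]) cube([43, 38, 394]);
translate([331, 284, 0]) cube([636, 38, 43]);
translate([331, 284, 351]) cube([636, 38, 43]);


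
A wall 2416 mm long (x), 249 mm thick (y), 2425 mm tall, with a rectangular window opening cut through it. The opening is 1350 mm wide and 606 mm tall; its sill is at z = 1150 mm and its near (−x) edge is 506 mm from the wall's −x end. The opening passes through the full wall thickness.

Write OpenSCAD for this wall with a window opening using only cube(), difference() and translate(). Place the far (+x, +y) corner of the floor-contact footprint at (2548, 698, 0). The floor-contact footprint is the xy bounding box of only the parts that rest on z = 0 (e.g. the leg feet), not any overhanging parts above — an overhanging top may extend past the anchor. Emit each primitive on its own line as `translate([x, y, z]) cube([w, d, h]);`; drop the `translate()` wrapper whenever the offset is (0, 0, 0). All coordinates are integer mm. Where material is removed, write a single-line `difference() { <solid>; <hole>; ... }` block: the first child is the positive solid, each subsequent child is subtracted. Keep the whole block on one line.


difference() { translate([132, 449, 0]) cube([2416, 249, 2425]); translate([638, 449, 1150]) cube([1350, 249, 606]); }


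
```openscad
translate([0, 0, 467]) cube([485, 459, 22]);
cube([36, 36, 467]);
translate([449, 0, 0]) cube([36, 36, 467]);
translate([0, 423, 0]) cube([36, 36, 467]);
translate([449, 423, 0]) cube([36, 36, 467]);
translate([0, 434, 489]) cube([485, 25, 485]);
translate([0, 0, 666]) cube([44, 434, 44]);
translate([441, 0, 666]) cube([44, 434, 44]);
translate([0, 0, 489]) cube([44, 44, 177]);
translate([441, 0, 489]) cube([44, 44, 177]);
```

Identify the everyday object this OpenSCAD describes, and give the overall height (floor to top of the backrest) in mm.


A chair. The overall height is 974 mm.

A slab on four corner posts with a tall panel at the back — a chair. The seat slab sits at z = 467 with thickness 22, and the 485 mm backrest starts at the seat top, so the overall height is 467 + 22 + 485 = 974 mm.


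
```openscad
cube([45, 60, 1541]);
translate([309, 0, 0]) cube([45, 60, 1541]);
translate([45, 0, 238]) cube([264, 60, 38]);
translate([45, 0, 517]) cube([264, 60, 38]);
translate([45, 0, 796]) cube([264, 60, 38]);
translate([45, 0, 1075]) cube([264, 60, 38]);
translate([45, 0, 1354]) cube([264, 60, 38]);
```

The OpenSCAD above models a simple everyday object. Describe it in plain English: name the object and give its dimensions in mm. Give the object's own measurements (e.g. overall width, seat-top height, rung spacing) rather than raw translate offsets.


A straight ladder. Two 45×60 mm vertical rails, 1541 mm tall, stand 354 mm apart (outside-to-outside) with their front faces coplanar on the −y side. 5 rungs, each 60 mm deep and 38 mm tall, span between the inner faces of the rails, front faces flush with the rails. The lowest rung's underside is at z = 238 mm and rungs are spaced 279 mm apart (underside to underside).


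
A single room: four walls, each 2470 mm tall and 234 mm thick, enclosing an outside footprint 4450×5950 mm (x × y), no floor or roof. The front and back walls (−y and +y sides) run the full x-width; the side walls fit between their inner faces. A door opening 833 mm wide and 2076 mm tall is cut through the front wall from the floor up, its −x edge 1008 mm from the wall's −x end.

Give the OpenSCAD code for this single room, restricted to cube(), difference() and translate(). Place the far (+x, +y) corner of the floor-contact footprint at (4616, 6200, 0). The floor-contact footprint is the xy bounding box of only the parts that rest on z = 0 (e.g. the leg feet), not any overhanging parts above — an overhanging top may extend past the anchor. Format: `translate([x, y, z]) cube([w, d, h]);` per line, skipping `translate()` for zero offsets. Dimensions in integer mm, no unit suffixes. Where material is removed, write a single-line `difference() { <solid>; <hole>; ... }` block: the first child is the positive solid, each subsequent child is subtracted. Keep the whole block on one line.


difference() { translate([166, 250, 0]) cube([4450, 234, 2470]); translate([1174, 250, 0]) cube([833, 234, 2076]); }
translate([166, 5966, 0]) cube([4450, 234, 2470]);
translate([166, 484, 0]) cube([234, 5482, 2470]);
translate([4382, 484, 0]) cube([234, 5482, 2470]);


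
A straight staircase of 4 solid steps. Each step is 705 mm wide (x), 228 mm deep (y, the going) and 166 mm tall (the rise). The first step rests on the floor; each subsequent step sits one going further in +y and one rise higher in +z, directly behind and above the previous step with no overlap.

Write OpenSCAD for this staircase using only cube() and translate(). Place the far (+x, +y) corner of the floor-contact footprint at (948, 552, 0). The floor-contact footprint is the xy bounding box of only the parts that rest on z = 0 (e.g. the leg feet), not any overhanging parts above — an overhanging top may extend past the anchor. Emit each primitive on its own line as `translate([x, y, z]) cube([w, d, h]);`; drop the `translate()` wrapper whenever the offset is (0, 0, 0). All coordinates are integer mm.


translate([243, 324, 0]) cube([705, 228, 166]);
translate([243, 552, 166]) cube([705, 228, 166]);
translate([243, 780, 332]) cube([705, 228, 166]);
translate([243, 1008, 498]) cube([705, 228, 166]);


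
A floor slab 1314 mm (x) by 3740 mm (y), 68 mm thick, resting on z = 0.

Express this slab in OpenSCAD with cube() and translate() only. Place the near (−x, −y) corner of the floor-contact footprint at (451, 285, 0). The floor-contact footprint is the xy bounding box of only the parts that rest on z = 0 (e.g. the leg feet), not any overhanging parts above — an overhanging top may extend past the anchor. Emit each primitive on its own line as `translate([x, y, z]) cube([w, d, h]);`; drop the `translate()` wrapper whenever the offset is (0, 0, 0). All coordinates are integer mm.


translate([451, 285, 0]) cube([1314, 3740, 68]);


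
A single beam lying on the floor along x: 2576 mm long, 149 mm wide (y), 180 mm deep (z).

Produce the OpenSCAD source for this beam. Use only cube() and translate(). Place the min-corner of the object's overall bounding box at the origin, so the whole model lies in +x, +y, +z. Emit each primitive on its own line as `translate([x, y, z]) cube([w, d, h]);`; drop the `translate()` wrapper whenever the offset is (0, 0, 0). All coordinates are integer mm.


cube([2576, 149, 180]);


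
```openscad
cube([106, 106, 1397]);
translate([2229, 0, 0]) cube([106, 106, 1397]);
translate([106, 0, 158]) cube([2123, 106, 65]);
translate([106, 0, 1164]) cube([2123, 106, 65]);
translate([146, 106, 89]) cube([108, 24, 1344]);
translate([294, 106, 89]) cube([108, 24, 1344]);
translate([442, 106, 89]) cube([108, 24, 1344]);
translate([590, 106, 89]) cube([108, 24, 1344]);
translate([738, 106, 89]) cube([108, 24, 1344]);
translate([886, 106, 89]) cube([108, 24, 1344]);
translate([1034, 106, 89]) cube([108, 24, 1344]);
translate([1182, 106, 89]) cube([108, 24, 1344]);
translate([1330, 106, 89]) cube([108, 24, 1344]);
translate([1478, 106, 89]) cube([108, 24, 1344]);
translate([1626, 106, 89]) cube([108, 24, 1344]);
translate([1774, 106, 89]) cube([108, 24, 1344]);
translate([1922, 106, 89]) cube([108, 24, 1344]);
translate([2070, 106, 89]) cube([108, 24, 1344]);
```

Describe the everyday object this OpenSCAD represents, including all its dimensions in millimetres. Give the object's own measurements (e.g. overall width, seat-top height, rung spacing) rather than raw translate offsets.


A fence section. Two 106×106 mm posts, 1397 mm tall, stand on the floor with a clear span of 2123 mm between their inner faces. Two horizontal rails of 106×65 mm section span the gap between the posts with their undersides at z = 158 mm and z = 1164 mm, flush with the posts' −y face. 14 pickets, each 108 mm wide, 24 mm thick and 1344 mm tall, are fixed to the +y face of the rails with their bottoms at z = 89 mm, spaced across the span with a 40 mm gap after the −x post and between neighbouring pickets, with 51 mm left before the +x post.


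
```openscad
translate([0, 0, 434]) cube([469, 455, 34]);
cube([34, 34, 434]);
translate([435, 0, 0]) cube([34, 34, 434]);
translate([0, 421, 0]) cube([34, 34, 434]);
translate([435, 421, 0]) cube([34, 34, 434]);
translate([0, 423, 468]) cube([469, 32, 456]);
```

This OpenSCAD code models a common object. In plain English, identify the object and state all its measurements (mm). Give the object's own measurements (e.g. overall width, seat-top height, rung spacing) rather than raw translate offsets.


A chair. The seat is a 469×455×34 mm slab with its top at z = 468 mm, on four 34×34 mm corner legs (flush with the seat edges, standing on z = 0). A flat backrest 32 mm thick, 456 mm tall, spans the full seat width and rises from the seat top along its +y edge, rear face flush with the rear of the seat.


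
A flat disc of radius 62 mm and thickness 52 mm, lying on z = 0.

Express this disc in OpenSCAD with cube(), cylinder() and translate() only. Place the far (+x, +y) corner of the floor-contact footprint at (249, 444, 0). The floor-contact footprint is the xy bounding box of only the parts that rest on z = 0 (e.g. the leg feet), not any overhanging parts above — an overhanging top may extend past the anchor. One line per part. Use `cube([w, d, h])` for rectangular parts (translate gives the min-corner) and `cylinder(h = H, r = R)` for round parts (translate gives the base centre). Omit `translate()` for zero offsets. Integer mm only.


translate([187, 382, 0]) cylinder(h = 52, r = 62);


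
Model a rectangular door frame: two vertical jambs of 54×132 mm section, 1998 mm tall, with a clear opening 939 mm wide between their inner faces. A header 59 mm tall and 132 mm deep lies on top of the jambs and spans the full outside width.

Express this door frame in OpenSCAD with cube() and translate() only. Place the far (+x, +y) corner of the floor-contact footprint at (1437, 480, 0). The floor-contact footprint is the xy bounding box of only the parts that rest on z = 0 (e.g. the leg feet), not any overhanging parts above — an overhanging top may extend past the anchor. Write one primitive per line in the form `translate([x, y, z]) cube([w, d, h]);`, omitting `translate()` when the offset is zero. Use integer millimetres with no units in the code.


translate([390, 348, 0]) cube([54, 132, 1998]);
translate([1383, 348, 0]) cube([54, 132, 1998]);
translate([390, 348, 1998]) cube([1047, 132, 59]);


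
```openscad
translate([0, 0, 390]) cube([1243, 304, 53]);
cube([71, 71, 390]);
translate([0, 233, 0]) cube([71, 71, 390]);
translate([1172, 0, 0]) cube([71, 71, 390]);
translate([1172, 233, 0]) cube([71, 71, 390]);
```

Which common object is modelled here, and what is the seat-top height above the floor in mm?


A bench. The seat-top height is 443 mm.

A long slab on four corner posts — a bench. The slab sits at z = 390 with thickness 53, so the top is 390 + 53 = 443 mm.


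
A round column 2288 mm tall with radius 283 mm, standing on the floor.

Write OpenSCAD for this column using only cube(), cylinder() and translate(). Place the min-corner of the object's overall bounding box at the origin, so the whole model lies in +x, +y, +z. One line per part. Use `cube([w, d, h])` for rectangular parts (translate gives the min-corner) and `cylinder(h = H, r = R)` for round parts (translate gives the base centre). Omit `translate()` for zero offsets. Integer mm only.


translate([283, 283, 0]) cylinder(h = 2288, r = 283);


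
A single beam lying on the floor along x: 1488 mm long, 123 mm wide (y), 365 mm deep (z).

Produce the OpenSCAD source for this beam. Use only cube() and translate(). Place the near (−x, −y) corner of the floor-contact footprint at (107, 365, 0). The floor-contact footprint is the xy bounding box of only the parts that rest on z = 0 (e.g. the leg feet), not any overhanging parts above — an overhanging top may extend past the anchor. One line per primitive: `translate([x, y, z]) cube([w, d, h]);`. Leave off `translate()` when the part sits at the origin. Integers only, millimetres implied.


translate([107, 365, 0]) cube([1488, 123, 365]);


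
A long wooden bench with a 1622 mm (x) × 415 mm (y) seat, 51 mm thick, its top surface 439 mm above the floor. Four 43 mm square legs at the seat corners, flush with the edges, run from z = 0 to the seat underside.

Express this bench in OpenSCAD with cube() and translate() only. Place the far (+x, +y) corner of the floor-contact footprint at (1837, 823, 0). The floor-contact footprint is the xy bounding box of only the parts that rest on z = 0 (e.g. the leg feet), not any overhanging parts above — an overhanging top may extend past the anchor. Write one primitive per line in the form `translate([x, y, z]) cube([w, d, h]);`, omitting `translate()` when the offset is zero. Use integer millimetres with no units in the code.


// leg_h = 439 − 51 = 388
translate([215, 408, 388]) cube([1622, 415, 51]);
translate([215, 408, 0]) cube([43, 43, 388]);
translate([215, 780, 0]) cube([43, 43, 388]);
translate([1794, 408, 0]) cube([43, 43, 388]);
translate([1794, 780, 0]) cube([43, 43, 388]);


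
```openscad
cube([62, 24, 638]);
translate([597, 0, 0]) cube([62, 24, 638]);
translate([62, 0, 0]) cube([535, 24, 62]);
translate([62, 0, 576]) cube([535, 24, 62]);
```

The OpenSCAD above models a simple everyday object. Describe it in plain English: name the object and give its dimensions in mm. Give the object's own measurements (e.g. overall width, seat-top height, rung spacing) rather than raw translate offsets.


A rectangular picture frame lying in the x–z plane (depth along y). The opening is 535 mm wide (x) by 514 mm tall (z), surrounded by a border 62 mm wide on all four sides. The frame is 24 mm deep and is made of two full-height vertical stiles with two horizontal rails fitted between them.


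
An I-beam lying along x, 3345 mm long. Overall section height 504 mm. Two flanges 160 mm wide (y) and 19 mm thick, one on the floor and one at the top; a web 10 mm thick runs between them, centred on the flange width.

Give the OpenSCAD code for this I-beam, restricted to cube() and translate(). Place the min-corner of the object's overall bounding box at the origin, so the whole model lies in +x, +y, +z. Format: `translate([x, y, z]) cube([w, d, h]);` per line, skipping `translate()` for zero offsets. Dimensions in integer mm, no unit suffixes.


cube([3345, 160, 19]);
translate([0, 75, 19]) cube([3345, 10, 466]);
translate([0, 0, 485]) cube([3345, 160, 19]);


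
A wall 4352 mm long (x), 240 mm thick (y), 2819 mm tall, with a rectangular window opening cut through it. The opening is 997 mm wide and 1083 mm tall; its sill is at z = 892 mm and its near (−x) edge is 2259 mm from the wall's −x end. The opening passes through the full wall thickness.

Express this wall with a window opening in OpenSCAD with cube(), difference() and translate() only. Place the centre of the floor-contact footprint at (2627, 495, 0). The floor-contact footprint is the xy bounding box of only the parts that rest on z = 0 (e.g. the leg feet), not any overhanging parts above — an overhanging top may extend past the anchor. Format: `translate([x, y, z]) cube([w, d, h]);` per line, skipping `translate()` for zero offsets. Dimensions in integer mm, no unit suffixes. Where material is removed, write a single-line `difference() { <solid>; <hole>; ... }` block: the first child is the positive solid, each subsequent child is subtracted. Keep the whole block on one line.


difference() { translate([451, 375, 0]) cube([4352, 240, 2819]); translate([2710, 375, 892]) cube([997, 240, 1083]); }


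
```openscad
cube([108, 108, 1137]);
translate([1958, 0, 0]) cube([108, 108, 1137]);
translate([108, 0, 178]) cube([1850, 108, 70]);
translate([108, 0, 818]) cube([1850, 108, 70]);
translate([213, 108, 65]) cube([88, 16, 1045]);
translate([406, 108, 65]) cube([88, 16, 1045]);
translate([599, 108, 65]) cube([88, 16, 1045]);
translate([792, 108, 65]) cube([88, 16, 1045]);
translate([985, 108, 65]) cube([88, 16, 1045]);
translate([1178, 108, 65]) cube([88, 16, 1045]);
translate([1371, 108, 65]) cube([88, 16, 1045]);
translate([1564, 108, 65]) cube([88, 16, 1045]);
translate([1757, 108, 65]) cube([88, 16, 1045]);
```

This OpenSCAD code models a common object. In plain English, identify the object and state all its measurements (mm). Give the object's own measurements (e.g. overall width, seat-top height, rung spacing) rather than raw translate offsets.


A fence section. Two 108×108 mm posts, 1137 mm tall, stand on the floor with a clear span of 1850 mm between their inner faces. Two horizontal rails of 108×70 mm section span the gap between the posts with their undersides at z = 178 mm and z = 818 mm, flush with the posts' −y face. 9 pickets, each 88 mm wide, 16 mm thick and 1045 mm tall, are fixed to the +y face of the rails with their bottoms at z = 65 mm, spaced across the span with a 105 mm gap after the −x post and between neighbouring pickets, with 113 mm left before the +x post.


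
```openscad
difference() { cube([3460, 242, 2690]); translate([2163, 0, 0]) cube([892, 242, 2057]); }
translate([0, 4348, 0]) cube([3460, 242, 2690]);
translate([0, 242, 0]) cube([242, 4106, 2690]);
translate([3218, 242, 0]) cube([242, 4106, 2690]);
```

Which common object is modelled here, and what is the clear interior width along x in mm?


A single room. The interior width is 2976 mm.

Four walls enclosing a rectangle with a door in the front wall — a room. Outside width 3460 minus two 242 mm walls gives 2976 mm.


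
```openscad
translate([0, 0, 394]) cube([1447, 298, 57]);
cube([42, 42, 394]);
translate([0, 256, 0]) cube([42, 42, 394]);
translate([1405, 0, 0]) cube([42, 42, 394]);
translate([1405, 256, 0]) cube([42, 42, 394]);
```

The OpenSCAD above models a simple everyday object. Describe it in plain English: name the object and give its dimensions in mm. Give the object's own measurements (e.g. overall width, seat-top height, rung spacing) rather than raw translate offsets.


A long wooden bench with a 1447 mm (x) × 298 mm (y) seat, 57 mm thick, its top surface 451 mm above the floor. Four 42 mm square legs at the seat corners, flush with the edges, run from z = 0 to the seat underside.
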